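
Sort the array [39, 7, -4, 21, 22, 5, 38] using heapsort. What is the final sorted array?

Build heap: [39, 22, 38, 21, 7, 5, -4]
Extract 39: [38, 22, 5, 21, 7, -4, 39]
Extract 38: [22, 21, 5, -4, 7, 38, 39]
Extract 22: [21, 7, 5, -4, 22, 38, 39]
Extract 21: [7, -4, 5, 21, 22, 38, 39]
Extract 7: [5, -4, 7, 21, 22, 38, 39]
Extract 5: [-4, 5, 7, 21, 22, 38, 39]


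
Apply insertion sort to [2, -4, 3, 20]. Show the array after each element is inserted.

First element 2 is already 'sorted'
Insert -4: shifted 1 elements -> [-4, 2, 3, 20]
Insert 3: shifted 0 elements -> [-4, 2, 3, 20]
Insert 20: shifted 0 elements -> [-4, 2, 3, 20]


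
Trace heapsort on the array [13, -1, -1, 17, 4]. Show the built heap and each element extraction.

Build heap: [17, 13, -1, -1, 4]
Extract 17: [13, 4, -1, -1, 17]
Extract 13: [4, -1, -1, 13, 17]
Extract 4: [-1, -1, 4, 13, 17]
Extract -1: [-1, -1, 4, 13, 17]


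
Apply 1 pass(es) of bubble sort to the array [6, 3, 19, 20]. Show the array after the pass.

After pass 1: [3, 6, 19, 20] (1 swaps)
Total swaps: 1


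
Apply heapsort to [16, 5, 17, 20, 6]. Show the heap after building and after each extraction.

Build heap: [20, 16, 17, 5, 6]
Extract 20: [17, 16, 6, 5, 20]
Extract 17: [16, 5, 6, 17, 20]
Extract 16: [6, 5, 16, 17, 20]
Extract 6: [5, 6, 16, 17, 20]


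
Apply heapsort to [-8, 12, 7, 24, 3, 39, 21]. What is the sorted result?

Build heap: [39, 24, 21, 12, 3, 7, -8]
Extract 39: [24, 12, 21, -8, 3, 7, 39]
Extract 24: [21, 12, 7, -8, 3, 24, 39]
Extract 21: [12, 3, 7, -8, 21, 24, 39]
Extract 12: [7, 3, -8, 12, 21, 24, 39]
Extract 7: [3, -8, 7, 12, 21, 24, 39]
Extract 3: [-8, 3, 7, 12, 21, 24, 39]


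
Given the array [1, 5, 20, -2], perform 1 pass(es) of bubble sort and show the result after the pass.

After pass 1: [1, 5, -2, 20] (1 swaps)
Total swaps: 1


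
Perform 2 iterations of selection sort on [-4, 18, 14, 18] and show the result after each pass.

Pass 1: Select minimum -4 at index 0, swap -> [-4, 18, 14, 18]
Pass 2: Select minimum 14 at index 2, swap -> [-4, 14, 18, 18]


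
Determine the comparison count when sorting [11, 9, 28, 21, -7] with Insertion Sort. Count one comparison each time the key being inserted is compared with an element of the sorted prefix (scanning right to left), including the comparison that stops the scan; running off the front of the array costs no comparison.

Insert 9: 11 > 9 (shift), reached front = 1 comparison(s) -> [9, 11, 28, 21, -7]
Insert 28: 11 <= 28 (stop) = 1 comparison(s) -> [9, 11, 28, 21, -7]
Insert 21: 28 > 21 (shift), 11 <= 21 (stop) = 2 comparison(s) -> [9, 11, 21, 28, -7]
Insert -7: 28 > -7 (shift), 21 > -7 (shift), 11 > -7 (shift), 9 > -7 (shift), reached front = 4 comparison(s) -> [-7, 9, 11, 21, 28]
Total comparisons: 1 + 1 + 2 + 4 = 8


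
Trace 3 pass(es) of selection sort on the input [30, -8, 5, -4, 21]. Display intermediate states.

Pass 1: Select minimum -8 at index 1, swap -> [-8, 30, 5, -4, 21]
Pass 2: Select minimum -4 at index 3, swap -> [-8, -4, 5, 30, 21]
Pass 3: Select minimum 5 at index 2, swap -> [-8, -4, 5, 30, 21]


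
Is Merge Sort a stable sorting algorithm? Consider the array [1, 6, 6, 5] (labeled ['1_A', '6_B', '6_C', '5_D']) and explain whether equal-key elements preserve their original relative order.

Trace Merge Sort on the labeled array (the key is the number; the letter only tracks identity):
  Merge [1_A] + [6_B] -> [1_A, 6_B]
  Merge [6_C] + [5_D] -> [5_D, 6_C]
  Merge [1_A, 6_B] + [5_D, 6_C] -> [1_A, 5_D, 6_B, 6_C]
Final order: [1_A, 5_D, 6_B, 6_C]
Equal keys:
  value 6: originally 6_B, 6_C; after sorting 6_B, 6_C -> order preserved
All equal keys kept their original relative order. Merge Sort is stable: when the heads of the two halves are equal the merge takes from the left half first.
Answer: Stable


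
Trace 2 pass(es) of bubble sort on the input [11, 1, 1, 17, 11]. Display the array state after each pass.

After pass 1: [1, 1, 11, 11, 17] (3 swaps)
After pass 2: [1, 1, 11, 11, 17] (0 swaps)
Total swaps: 3


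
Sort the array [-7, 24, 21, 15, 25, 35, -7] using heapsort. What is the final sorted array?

Build heap: [35, 25, 21, 15, 24, -7, -7]
Extract 35: [25, 24, 21, 15, -7, -7, 35]
Extract 25: [24, 15, 21, -7, -7, 25, 35]
Extract 24: [21, 15, -7, -7, 24, 25, 35]
Extract 21: [15, -7, -7, 21, 24, 25, 35]
Extract 15: [-7, -7, 15, 21, 24, 25, 35]
Extract -7: [-7, -7, 15, 21, 24, 25, 35]


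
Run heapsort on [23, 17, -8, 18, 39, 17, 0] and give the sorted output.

Build heap: [39, 23, 17, 18, 17, -8, 0]
Extract 39: [23, 18, 17, 0, 17, -8, 39]
Extract 23: [18, 17, 17, 0, -8, 23, 39]
Extract 18: [17, 0, 17, -8, 18, 23, 39]
Extract 17: [17, 0, -8, 17, 18, 23, 39]
Extract 17: [0, -8, 17, 17, 18, 23, 39]
Extract 0: [-8, 0, 17, 17, 18, 23, 39]


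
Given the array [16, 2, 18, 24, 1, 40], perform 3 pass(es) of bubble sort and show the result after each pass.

After pass 1: [2, 16, 18, 1, 24, 40] (2 swaps)
After pass 2: [2, 16, 1, 18, 24, 40] (1 swaps)
After pass 3: [2, 1, 16, 18, 24, 40] (1 swaps)
Total swaps: 4


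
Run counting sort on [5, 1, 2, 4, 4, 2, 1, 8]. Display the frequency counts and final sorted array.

Count array: [0, 2, 2, 0, 2, 1, 0, 0, 1]
(count[i] = number of elements equal to i)
Cumulative count: [0, 2, 4, 4, 6, 7, 7, 7, 8]
Sorted: [1, 1, 2, 2, 4, 4, 5, 8]


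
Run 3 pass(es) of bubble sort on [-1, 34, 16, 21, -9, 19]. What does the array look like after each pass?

After pass 1: [-1, 16, 21, -9, 19, 34] (4 swaps)
After pass 2: [-1, 16, -9, 19, 21, 34] (2 swaps)
After pass 3: [-1, -9, 16, 19, 21, 34] (1 swaps)
Total swaps: 7


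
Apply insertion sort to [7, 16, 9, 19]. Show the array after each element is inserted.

First element 7 is already 'sorted'
Insert 16: shifted 0 elements -> [7, 16, 9, 19]
Insert 9: shifted 1 elements -> [7, 9, 16, 19]
Insert 19: shifted 0 elements -> [7, 9, 16, 19]


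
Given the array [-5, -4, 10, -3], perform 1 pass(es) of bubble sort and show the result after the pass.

After pass 1: [-5, -4, -3, 10] (1 swaps)
Total swaps: 1


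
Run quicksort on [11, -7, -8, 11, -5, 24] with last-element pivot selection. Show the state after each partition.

Partition 1: pivot=24 at index 5 -> [11, -7, -8, 11, -5, 24]
Partition 2: pivot=-5 at index 2 -> [-7, -8, -5, 11, 11, 24]
Partition 3: pivot=-8 at index 0 -> [-8, -7, -5, 11, 11, 24]
Partition 4: pivot=11 at index 4 -> [-8, -7, -5, 11, 11, 24]


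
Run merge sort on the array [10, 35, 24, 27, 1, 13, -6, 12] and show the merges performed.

Divide and conquer:
  Merge [10] + [35] -> [10, 35]
  Merge [24] + [27] -> [24, 27]
  Merge [10, 35] + [24, 27] -> [10, 24, 27, 35]
  Merge [1] + [13] -> [1, 13]
  Merge [-6] + [12] -> [-6, 12]
  Merge [1, 13] + [-6, 12] -> [-6, 1, 12, 13]
  Merge [10, 24, 27, 35] + [-6, 1, 12, 13] -> [-6, 1, 10, 12, 13, 24, 27, 35]


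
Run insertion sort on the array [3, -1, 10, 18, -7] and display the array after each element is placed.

First element 3 is already 'sorted'
Insert -1: shifted 1 elements -> [-1, 3, 10, 18, -7]
Insert 10: shifted 0 elements -> [-1, 3, 10, 18, -7]
Insert 18: shifted 0 elements -> [-1, 3, 10, 18, -7]
Insert -7: shifted 4 elements -> [-7, -1, 3, 10, 18]


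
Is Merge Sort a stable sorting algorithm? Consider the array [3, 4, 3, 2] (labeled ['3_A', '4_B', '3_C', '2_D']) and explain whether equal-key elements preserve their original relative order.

Trace Merge Sort on the labeled array (the key is the number; the letter only tracks identity):
  Merge [3_A] + [4_B] -> [3_A, 4_B]
  Merge [3_C] + [2_D] -> [2_D, 3_C]
  Merge [3_A, 4_B] + [2_D, 3_C] -> [2_D, 3_A, 3_C, 4_B]
Final order: [2_D, 3_A, 3_C, 4_B]
Equal keys:
  value 3: originally 3_A, 3_C; after sorting 3_A, 3_C -> order preserved
All equal keys kept their original relative order. Merge Sort is stable: when the heads of the two halves are equal the merge takes from the left half first.
Answer: Stable


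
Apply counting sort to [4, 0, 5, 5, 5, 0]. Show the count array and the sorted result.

Count array: [2, 0, 0, 0, 1, 3]
(count[i] = number of elements equal to i)
Cumulative count: [2, 2, 2, 2, 3, 6]
Sorted: [0, 0, 4, 5, 5, 5]


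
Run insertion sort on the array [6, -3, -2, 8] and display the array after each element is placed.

First element 6 is already 'sorted'
Insert -3: shifted 1 elements -> [-3, 6, -2, 8]
Insert -2: shifted 1 elements -> [-3, -2, 6, 8]
Insert 8: shifted 0 elements -> [-3, -2, 6, 8]


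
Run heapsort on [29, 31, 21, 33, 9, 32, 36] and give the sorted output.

Build heap: [36, 33, 32, 31, 9, 29, 21]
Extract 36: [33, 31, 32, 21, 9, 29, 36]
Extract 33: [32, 31, 29, 21, 9, 33, 36]
Extract 32: [31, 21, 29, 9, 32, 33, 36]
Extract 31: [29, 21, 9, 31, 32, 33, 36]
Extract 29: [21, 9, 29, 31, 32, 33, 36]
Extract 21: [9, 21, 29, 31, 32, 33, 36]


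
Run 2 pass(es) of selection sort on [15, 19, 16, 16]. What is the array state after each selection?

Pass 1: Select minimum 15 at index 0, swap -> [15, 19, 16, 16]
Pass 2: Select minimum 16 at index 2, swap -> [15, 16, 19, 16]


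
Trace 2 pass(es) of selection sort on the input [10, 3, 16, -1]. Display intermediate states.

Pass 1: Select minimum -1 at index 3, swap -> [-1, 3, 16, 10]
Pass 2: Select minimum 3 at index 1, swap -> [-1, 3, 16, 10]


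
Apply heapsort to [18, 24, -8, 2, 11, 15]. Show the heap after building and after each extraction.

Build heap: [24, 18, 15, 2, 11, -8]
Extract 24: [18, 11, 15, 2, -8, 24]
Extract 18: [15, 11, -8, 2, 18, 24]
Extract 15: [11, 2, -8, 15, 18, 24]
Extract 11: [2, -8, 11, 15, 18, 24]
Extract 2: [-8, 2, 11, 15, 18, 24]


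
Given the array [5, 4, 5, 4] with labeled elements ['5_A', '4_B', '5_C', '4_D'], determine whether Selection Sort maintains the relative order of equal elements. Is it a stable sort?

Trace Selection Sort on the labeled array (the key is the number; the letter only tracks identity):
  Pass 1: minimum of unsorted part is 4_B at index 1; swap it with 5_A at index 0 -> [4_B, 5_A, 5_C, 4_D]
  Pass 2: minimum of unsorted part is 4_D at index 3; swap it with 5_A at index 1 -> [4_B, 4_D, 5_C, 5_A]
  Pass 3: minimum 5_C is already at index 2; no swap -> [4_B, 4_D, 5_C, 5_A]
Final order: [4_B, 4_D, 5_C, 5_A]
Equal keys:
  value 4: originally 4_B, 4_D; after sorting 4_B, 4_D -> order preserved
  value 5: originally 5_A, 5_C; after sorting 5_C, 5_A -> order changed
Equal keys were reordered, so Selection Sort is not stable: the long-range swap that moves the minimum into place can carry an element past an equal key. (One such input is enough; an unstable sort may happen to preserve order on other inputs, but it gives no guarantee.)
Answer: Not stable


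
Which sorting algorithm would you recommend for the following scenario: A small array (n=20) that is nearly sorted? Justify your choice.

Best choice: Insertion sort
Reason: Insertion sort is O(n) for nearly sorted arrays and has low overhead


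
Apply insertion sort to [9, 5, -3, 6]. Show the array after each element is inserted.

First element 9 is already 'sorted'
Insert 5: shifted 1 elements -> [5, 9, -3, 6]
Insert -3: shifted 2 elements -> [-3, 5, 9, 6]
Insert 6: shifted 1 elements -> [-3, 5, 6, 9]


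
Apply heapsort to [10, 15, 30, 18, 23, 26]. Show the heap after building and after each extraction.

Build heap: [30, 23, 26, 18, 15, 10]
Extract 30: [26, 23, 10, 18, 15, 30]
Extract 26: [23, 18, 10, 15, 26, 30]
Extract 23: [18, 15, 10, 23, 26, 30]
Extract 18: [15, 10, 18, 23, 26, 30]
Extract 15: [10, 15, 18, 23, 26, 30]


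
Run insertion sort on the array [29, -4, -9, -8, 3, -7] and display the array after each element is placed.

First element 29 is already 'sorted'
Insert -4: shifted 1 elements -> [-4, 29, -9, -8, 3, -7]
Insert -9: shifted 2 elements -> [-9, -4, 29, -8, 3, -7]
Insert -8: shifted 2 elements -> [-9, -8, -4, 29, 3, -7]
Insert 3: shifted 1 elements -> [-9, -8, -4, 3, 29, -7]
Insert -7: shifted 3 elements -> [-9, -8, -7, -4, 3, 29]


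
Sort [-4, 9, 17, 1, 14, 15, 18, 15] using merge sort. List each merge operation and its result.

Divide and conquer:
  Merge [-4] + [9] -> [-4, 9]
  Merge [17] + [1] -> [1, 17]
  Merge [-4, 9] + [1, 17] -> [-4, 1, 9, 17]
  Merge [14] + [15] -> [14, 15]
  Merge [18] + [15] -> [15, 18]
  Merge [14, 15] + [15, 18] -> [14, 15, 15, 18]
  Merge [-4, 1, 9, 17] + [14, 15, 15, 18] -> [-4, 1, 9, 14, 15, 15, 17, 18]


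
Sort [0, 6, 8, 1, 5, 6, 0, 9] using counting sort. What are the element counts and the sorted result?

Count array: [2, 1, 0, 0, 0, 1, 2, 0, 1, 1]
(count[i] = number of elements equal to i)
Cumulative count: [2, 3, 3, 3, 3, 4, 6, 6, 7, 8]
Sorted: [0, 0, 1, 5, 6, 6, 8, 9]


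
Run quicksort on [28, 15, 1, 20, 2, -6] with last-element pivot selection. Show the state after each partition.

Partition 1: pivot=-6 at index 0 -> [-6, 15, 1, 20, 2, 28]
Partition 2: pivot=28 at index 5 -> [-6, 15, 1, 20, 2, 28]
Partition 3: pivot=2 at index 2 -> [-6, 1, 2, 20, 15, 28]
Partition 4: pivot=15 at index 3 -> [-6, 1, 2, 15, 20, 28]


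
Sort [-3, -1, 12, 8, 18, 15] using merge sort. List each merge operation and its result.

Divide and conquer:
  Merge [-1] + [12] -> [-1, 12]
  Merge [-3] + [-1, 12] -> [-3, -1, 12]
  Merge [18] + [15] -> [15, 18]
  Merge [8] + [15, 18] -> [8, 15, 18]
  Merge [-3, -1, 12] + [8, 15, 18] -> [-3, -1, 8, 12, 15, 18]


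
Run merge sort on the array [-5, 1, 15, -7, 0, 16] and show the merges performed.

Divide and conquer:
  Merge [1] + [15] -> [1, 15]
  Merge [-5] + [1, 15] -> [-5, 1, 15]
  Merge [0] + [16] -> [0, 16]
  Merge [-7] + [0, 16] -> [-7, 0, 16]
  Merge [-5, 1, 15] + [-7, 0, 16] -> [-7, -5, 0, 1, 15, 16]


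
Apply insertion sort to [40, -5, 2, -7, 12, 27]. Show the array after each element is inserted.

First element 40 is already 'sorted'
Insert -5: shifted 1 elements -> [-5, 40, 2, -7, 12, 27]
Insert 2: shifted 1 elements -> [-5, 2, 40, -7, 12, 27]
Insert -7: shifted 3 elements -> [-7, -5, 2, 40, 12, 27]
Insert 12: shifted 1 elements -> [-7, -5, 2, 12, 40, 27]
Insert 27: shifted 1 elements -> [-7, -5, 2, 12, 27, 40]


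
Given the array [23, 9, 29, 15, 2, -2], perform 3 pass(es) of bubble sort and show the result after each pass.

After pass 1: [9, 23, 15, 2, -2, 29] (4 swaps)
After pass 2: [9, 15, 2, -2, 23, 29] (3 swaps)
After pass 3: [9, 2, -2, 15, 23, 29] (2 swaps)
Total swaps: 9


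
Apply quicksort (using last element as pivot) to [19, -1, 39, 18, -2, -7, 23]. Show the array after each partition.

Partition 1: pivot=23 at index 5 -> [19, -1, 18, -2, -7, 23, 39]
Partition 2: pivot=-7 at index 0 -> [-7, -1, 18, -2, 19, 23, 39]
Partition 3: pivot=19 at index 4 -> [-7, -1, 18, -2, 19, 23, 39]
Partition 4: pivot=-2 at index 1 -> [-7, -2, 18, -1, 19, 23, 39]
Partition 5: pivot=-1 at index 2 -> [-7, -2, -1, 18, 19, 23, 39]


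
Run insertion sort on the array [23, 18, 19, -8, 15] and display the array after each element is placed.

First element 23 is already 'sorted'
Insert 18: shifted 1 elements -> [18, 23, 19, -8, 15]
Insert 19: shifted 1 elements -> [18, 19, 23, -8, 15]
Insert -8: shifted 3 elements -> [-8, 18, 19, 23, 15]
Insert 15: shifted 3 elements -> [-8, 15, 18, 19, 23]


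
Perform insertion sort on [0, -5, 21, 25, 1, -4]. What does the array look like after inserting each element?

First element 0 is already 'sorted'
Insert -5: shifted 1 elements -> [-5, 0, 21, 25, 1, -4]
Insert 21: shifted 0 elements -> [-5, 0, 21, 25, 1, -4]
Insert 25: shifted 0 elements -> [-5, 0, 21, 25, 1, -4]
Insert 1: shifted 2 elements -> [-5, 0, 1, 21, 25, -4]
Insert -4: shifted 4 elements -> [-5, -4, 0, 1, 21, 25]


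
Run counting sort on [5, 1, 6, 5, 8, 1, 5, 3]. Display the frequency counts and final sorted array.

Count array: [0, 2, 0, 1, 0, 3, 1, 0, 1]
(count[i] = number of elements equal to i)
Cumulative count: [0, 2, 2, 3, 3, 6, 7, 7, 8]
Sorted: [1, 1, 3, 5, 5, 5, 6, 8]


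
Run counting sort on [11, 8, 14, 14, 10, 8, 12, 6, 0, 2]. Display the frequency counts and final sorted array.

Count array: [1, 0, 1, 0, 0, 0, 1, 0, 2, 0, 1, 1, 1, 0, 2]
(count[i] = number of elements equal to i)
Cumulative count: [1, 1, 2, 2, 2, 2, 3, 3, 5, 5, 6, 7, 8, 8, 10]
Sorted: [0, 2, 6, 8, 8, 10, 11, 12, 14, 14]


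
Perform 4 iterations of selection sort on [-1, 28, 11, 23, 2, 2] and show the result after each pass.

Pass 1: Select minimum -1 at index 0, swap -> [-1, 28, 11, 23, 2, 2]
Pass 2: Select minimum 2 at index 4, swap -> [-1, 2, 11, 23, 28, 2]
Pass 3: Select minimum 2 at index 5, swap -> [-1, 2, 2, 23, 28, 11]
Pass 4: Select minimum 11 at index 5, swap -> [-1, 2, 2, 11, 28, 23]


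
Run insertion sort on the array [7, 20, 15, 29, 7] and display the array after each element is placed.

First element 7 is already 'sorted'
Insert 20: shifted 0 elements -> [7, 20, 15, 29, 7]
Insert 15: shifted 1 elements -> [7, 15, 20, 29, 7]
Insert 29: shifted 0 elements -> [7, 15, 20, 29, 7]
Insert 7: shifted 3 elements -> [7, 7, 15, 20, 29]


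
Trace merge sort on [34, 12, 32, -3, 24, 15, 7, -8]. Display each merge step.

Divide and conquer:
  Merge [34] + [12] -> [12, 34]
  Merge [32] + [-3] -> [-3, 32]
  Merge [12, 34] + [-3, 32] -> [-3, 12, 32, 34]
  Merge [24] + [15] -> [15, 24]
  Merge [7] + [-8] -> [-8, 7]
  Merge [15, 24] + [-8, 7] -> [-8, 7, 15, 24]
  Merge [-3, 12, 32, 34] + [-8, 7, 15, 24] -> [-8, -3, 7, 12, 15, 24, 32, 34]


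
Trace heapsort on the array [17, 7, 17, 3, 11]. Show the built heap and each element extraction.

Build heap: [17, 11, 17, 3, 7]
Extract 17: [17, 11, 7, 3, 17]
Extract 17: [11, 3, 7, 17, 17]
Extract 11: [7, 3, 11, 17, 17]
Extract 7: [3, 7, 11, 17, 17]


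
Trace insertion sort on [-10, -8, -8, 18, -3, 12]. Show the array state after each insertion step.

First element -10 is already 'sorted'
Insert -8: shifted 0 elements -> [-10, -8, -8, 18, -3, 12]
Insert -8: shifted 0 elements -> [-10, -8, -8, 18, -3, 12]
Insert 18: shifted 0 elements -> [-10, -8, -8, 18, -3, 12]
Insert -3: shifted 1 elements -> [-10, -8, -8, -3, 18, 12]
Insert 12: shifted 1 elements -> [-10, -8, -8, -3, 12, 18]


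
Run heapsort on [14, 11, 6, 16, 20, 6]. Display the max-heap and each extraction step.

Build heap: [20, 16, 6, 14, 11, 6]
Extract 20: [16, 14, 6, 6, 11, 20]
Extract 16: [14, 11, 6, 6, 16, 20]
Extract 14: [11, 6, 6, 14, 16, 20]
Extract 11: [6, 6, 11, 14, 16, 20]
Extract 6: [6, 6, 11, 14, 16, 20]


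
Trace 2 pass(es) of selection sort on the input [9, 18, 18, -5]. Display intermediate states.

Pass 1: Select minimum -5 at index 3, swap -> [-5, 18, 18, 9]
Pass 2: Select minimum 9 at index 3, swap -> [-5, 9, 18, 18]


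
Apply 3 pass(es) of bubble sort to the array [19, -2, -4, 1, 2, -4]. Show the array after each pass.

After pass 1: [-2, -4, 1, 2, -4, 19] (5 swaps)
After pass 2: [-4, -2, 1, -4, 2, 19] (2 swaps)
After pass 3: [-4, -2, -4, 1, 2, 19] (1 swaps)
Total swaps: 8


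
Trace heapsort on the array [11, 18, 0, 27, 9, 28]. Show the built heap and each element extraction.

Build heap: [28, 27, 11, 18, 9, 0]
Extract 28: [27, 18, 11, 0, 9, 28]
Extract 27: [18, 9, 11, 0, 27, 28]
Extract 18: [11, 9, 0, 18, 27, 28]
Extract 11: [9, 0, 11, 18, 27, 28]
Extract 9: [0, 9, 11, 18, 27, 28]


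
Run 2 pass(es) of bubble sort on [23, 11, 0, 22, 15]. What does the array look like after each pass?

After pass 1: [11, 0, 22, 15, 23] (4 swaps)
After pass 2: [0, 11, 15, 22, 23] (2 swaps)
Total swaps: 6


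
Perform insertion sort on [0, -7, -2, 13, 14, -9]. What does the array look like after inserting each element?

First element 0 is already 'sorted'
Insert -7: shifted 1 elements -> [-7, 0, -2, 13, 14, -9]
Insert -2: shifted 1 elements -> [-7, -2, 0, 13, 14, -9]
Insert 13: shifted 0 elements -> [-7, -2, 0, 13, 14, -9]
Insert 14: shifted 0 elements -> [-7, -2, 0, 13, 14, -9]
Insert -9: shifted 5 elements -> [-9, -7, -2, 0, 13, 14]


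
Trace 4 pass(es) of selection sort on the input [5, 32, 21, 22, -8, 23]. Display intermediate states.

Pass 1: Select minimum -8 at index 4, swap -> [-8, 32, 21, 22, 5, 23]
Pass 2: Select minimum 5 at index 4, swap -> [-8, 5, 21, 22, 32, 23]
Pass 3: Select minimum 21 at index 2, swap -> [-8, 5, 21, 22, 32, 23]
Pass 4: Select minimum 22 at index 3, swap -> [-8, 5, 21, 22, 32, 23]


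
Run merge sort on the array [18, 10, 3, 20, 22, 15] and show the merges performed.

Divide and conquer:
  Merge [10] + [3] -> [3, 10]
  Merge [18] + [3, 10] -> [3, 10, 18]
  Merge [22] + [15] -> [15, 22]
  Merge [20] + [15, 22] -> [15, 20, 22]
  Merge [3, 10, 18] + [15, 20, 22] -> [3, 10, 15, 18, 20, 22]


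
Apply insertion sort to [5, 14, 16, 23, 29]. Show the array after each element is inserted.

First element 5 is already 'sorted'
Insert 14: shifted 0 elements -> [5, 14, 16, 23, 29]
Insert 16: shifted 0 elements -> [5, 14, 16, 23, 29]
Insert 23: shifted 0 elements -> [5, 14, 16, 23, 29]
Insert 29: shifted 0 elements -> [5, 14, 16, 23, 29]


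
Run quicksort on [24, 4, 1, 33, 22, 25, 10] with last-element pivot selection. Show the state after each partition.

Partition 1: pivot=10 at index 2 -> [4, 1, 10, 33, 22, 25, 24]
Partition 2: pivot=1 at index 0 -> [1, 4, 10, 33, 22, 25, 24]
Partition 3: pivot=24 at index 4 -> [1, 4, 10, 22, 24, 25, 33]
Partition 4: pivot=33 at index 6 -> [1, 4, 10, 22, 24, 25, 33]


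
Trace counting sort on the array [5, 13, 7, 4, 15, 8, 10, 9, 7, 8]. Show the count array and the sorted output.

Count array: [0, 0, 0, 0, 1, 1, 0, 2, 2, 1, 1, 0, 0, 1, 0, 1]
(count[i] = number of elements equal to i)
Cumulative count: [0, 0, 0, 0, 1, 2, 2, 4, 6, 7, 8, 8, 8, 9, 9, 10]
Sorted: [4, 5, 7, 7, 8, 8, 9, 10, 13, 15]


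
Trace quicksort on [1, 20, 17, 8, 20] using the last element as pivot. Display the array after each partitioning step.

Partition 1: pivot=20 at index 4 -> [1, 20, 17, 8, 20]
Partition 2: pivot=8 at index 1 -> [1, 8, 17, 20, 20]
Partition 3: pivot=20 at index 3 -> [1, 8, 17, 20, 20]


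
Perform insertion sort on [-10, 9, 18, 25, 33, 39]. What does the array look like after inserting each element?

First element -10 is already 'sorted'
Insert 9: shifted 0 elements -> [-10, 9, 18, 25, 33, 39]
Insert 18: shifted 0 elements -> [-10, 9, 18, 25, 33, 39]
Insert 25: shifted 0 elements -> [-10, 9, 18, 25, 33, 39]
Insert 33: shifted 0 elements -> [-10, 9, 18, 25, 33, 39]
Insert 39: shifted 0 elements -> [-10, 9, 18, 25, 33, 39]


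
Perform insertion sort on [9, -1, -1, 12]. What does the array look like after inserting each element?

First element 9 is already 'sorted'
Insert -1: shifted 1 elements -> [-1, 9, -1, 12]
Insert -1: shifted 1 elements -> [-1, -1, 9, 12]
Insert 12: shifted 0 elements -> [-1, -1, 9, 12]


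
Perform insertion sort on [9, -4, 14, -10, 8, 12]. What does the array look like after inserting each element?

First element 9 is already 'sorted'
Insert -4: shifted 1 elements -> [-4, 9, 14, -10, 8, 12]
Insert 14: shifted 0 elements -> [-4, 9, 14, -10, 8, 12]
Insert -10: shifted 3 elements -> [-10, -4, 9, 14, 8, 12]
Insert 8: shifted 2 elements -> [-10, -4, 8, 9, 14, 12]
Insert 12: shifted 1 elements -> [-10, -4, 8, 9, 12, 14]


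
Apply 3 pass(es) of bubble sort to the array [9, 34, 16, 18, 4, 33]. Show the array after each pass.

After pass 1: [9, 16, 18, 4, 33, 34] (4 swaps)
After pass 2: [9, 16, 4, 18, 33, 34] (1 swaps)
After pass 3: [9, 4, 16, 18, 33, 34] (1 swaps)
Total swaps: 6


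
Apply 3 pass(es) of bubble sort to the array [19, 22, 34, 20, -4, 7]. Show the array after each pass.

After pass 1: [19, 22, 20, -4, 7, 34] (3 swaps)
After pass 2: [19, 20, -4, 7, 22, 34] (3 swaps)
After pass 3: [19, -4, 7, 20, 22, 34] (2 swaps)
Total swaps: 8


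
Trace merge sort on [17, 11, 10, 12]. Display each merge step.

Divide and conquer:
  Merge [17] + [11] -> [11, 17]
  Merge [10] + [12] -> [10, 12]
  Merge [11, 17] + [10, 12] -> [10, 11, 12, 17]


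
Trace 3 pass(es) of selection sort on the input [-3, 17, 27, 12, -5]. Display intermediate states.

Pass 1: Select minimum -5 at index 4, swap -> [-5, 17, 27, 12, -3]
Pass 2: Select minimum -3 at index 4, swap -> [-5, -3, 27, 12, 17]
Pass 3: Select minimum 12 at index 3, swap -> [-5, -3, 12, 27, 17]


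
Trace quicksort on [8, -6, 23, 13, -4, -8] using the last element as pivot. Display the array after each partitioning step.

Partition 1: pivot=-8 at index 0 -> [-8, -6, 23, 13, -4, 8]
Partition 2: pivot=8 at index 3 -> [-8, -6, -4, 8, 23, 13]
Partition 3: pivot=-4 at index 2 -> [-8, -6, -4, 8, 23, 13]
Partition 4: pivot=13 at index 4 -> [-8, -6, -4, 8, 13, 23]


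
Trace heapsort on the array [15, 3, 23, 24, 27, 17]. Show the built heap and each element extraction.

Build heap: [27, 24, 23, 15, 3, 17]
Extract 27: [24, 17, 23, 15, 3, 27]
Extract 24: [23, 17, 3, 15, 24, 27]
Extract 23: [17, 15, 3, 23, 24, 27]
Extract 17: [15, 3, 17, 23, 24, 27]
Extract 15: [3, 15, 17, 23, 24, 27]


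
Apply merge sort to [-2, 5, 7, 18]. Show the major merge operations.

Divide and conquer:
  Merge [-2] + [5] -> [-2, 5]
  Merge [7] + [18] -> [7, 18]
  Merge [-2, 5] + [7, 18] -> [-2, 5, 7, 18]


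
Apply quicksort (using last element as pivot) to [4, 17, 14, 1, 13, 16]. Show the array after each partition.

Partition 1: pivot=16 at index 4 -> [4, 14, 1, 13, 16, 17]
Partition 2: pivot=13 at index 2 -> [4, 1, 13, 14, 16, 17]
Partition 3: pivot=1 at index 0 -> [1, 4, 13, 14, 16, 17]


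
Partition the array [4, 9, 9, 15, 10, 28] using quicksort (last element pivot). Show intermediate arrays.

Partition 1: pivot=28 at index 5 -> [4, 9, 9, 15, 10, 28]
Partition 2: pivot=10 at index 3 -> [4, 9, 9, 10, 15, 28]
Partition 3: pivot=9 at index 2 -> [4, 9, 9, 10, 15, 28]
Partition 4: pivot=9 at index 1 -> [4, 9, 9, 10, 15, 28]


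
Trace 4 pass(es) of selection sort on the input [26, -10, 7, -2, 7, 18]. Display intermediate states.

Pass 1: Select minimum -10 at index 1, swap -> [-10, 26, 7, -2, 7, 18]
Pass 2: Select minimum -2 at index 3, swap -> [-10, -2, 7, 26, 7, 18]
Pass 3: Select minimum 7 at index 2, swap -> [-10, -2, 7, 26, 7, 18]
Pass 4: Select minimum 7 at index 4, swap -> [-10, -2, 7, 7, 26, 18]


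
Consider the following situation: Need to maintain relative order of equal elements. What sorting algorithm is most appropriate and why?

Best choice: Merge sort or Insertion sort
Reason: Both are stable; quicksort and heapsort are not stable


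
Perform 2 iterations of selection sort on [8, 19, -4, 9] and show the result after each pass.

Pass 1: Select minimum -4 at index 2, swap -> [-4, 19, 8, 9]
Pass 2: Select minimum 8 at index 2, swap -> [-4, 8, 19, 9]


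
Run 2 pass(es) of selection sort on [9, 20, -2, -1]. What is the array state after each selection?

Pass 1: Select minimum -2 at index 2, swap -> [-2, 20, 9, -1]
Pass 2: Select minimum -1 at index 3, swap -> [-2, -1, 9, 20]


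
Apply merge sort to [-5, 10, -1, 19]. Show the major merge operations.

Divide and conquer:
  Merge [-5] + [10] -> [-5, 10]
  Merge [-1] + [19] -> [-1, 19]
  Merge [-5, 10] + [-1, 19] -> [-5, -1, 10, 19]


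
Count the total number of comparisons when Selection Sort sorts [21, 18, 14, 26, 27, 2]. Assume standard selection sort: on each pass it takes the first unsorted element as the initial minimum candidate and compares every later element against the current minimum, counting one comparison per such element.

Pass 1: scan indices 1..5 for the minimum = 5 comparison(s); min is 2, place at index 0 -> [2, 18, 14, 26, 27, 21]
Pass 2: scan indices 2..5 for the minimum = 4 comparison(s); min is 14, place at index 1 -> [2, 14, 18, 26, 27, 21]
Pass 3: scan indices 3..5 for the minimum = 3 comparison(s); min is 18, place at index 2 -> [2, 14, 18, 26, 27, 21]
Pass 4: scan indices 4..5 for the minimum = 2 comparison(s); min is 21, place at index 3 -> [2, 14, 18, 21, 27, 26]
Pass 5: scan indices 5..5 for the minimum = 1 comparison(s); min is 26, place at index 4 -> [2, 14, 18, 21, 26, 27]
Selection sort always scans the whole unsorted suffix, so the count is (n-1) + (n-2) + ... + 1 = n(n-1)/2 = 6*5/2 = 15 regardless of the input order.
Total comparisons: 5 + 4 + 3 + 2 + 1 = 15


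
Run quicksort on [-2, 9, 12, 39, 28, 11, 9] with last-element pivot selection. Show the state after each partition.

Partition 1: pivot=9 at index 2 -> [-2, 9, 9, 39, 28, 11, 12]
Partition 2: pivot=9 at index 1 -> [-2, 9, 9, 39, 28, 11, 12]
Partition 3: pivot=12 at index 4 -> [-2, 9, 9, 11, 12, 39, 28]
Partition 4: pivot=28 at index 5 -> [-2, 9, 9, 11, 12, 28, 39]


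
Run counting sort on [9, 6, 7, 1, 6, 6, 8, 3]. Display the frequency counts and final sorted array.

Count array: [0, 1, 0, 1, 0, 0, 3, 1, 1, 1]
(count[i] = number of elements equal to i)
Cumulative count: [0, 1, 1, 2, 2, 2, 5, 6, 7, 8]
Sorted: [1, 3, 6, 6, 6, 7, 8, 9]


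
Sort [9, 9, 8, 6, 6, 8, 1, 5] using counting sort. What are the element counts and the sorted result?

Count array: [0, 1, 0, 0, 0, 1, 2, 0, 2, 2]
(count[i] = number of elements equal to i)
Cumulative count: [0, 1, 1, 1, 1, 2, 4, 4, 6, 8]
Sorted: [1, 5, 6, 6, 8, 8, 9, 9]


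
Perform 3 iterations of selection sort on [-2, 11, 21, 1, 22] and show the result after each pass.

Pass 1: Select minimum -2 at index 0, swap -> [-2, 11, 21, 1, 22]
Pass 2: Select minimum 1 at index 3, swap -> [-2, 1, 21, 11, 22]
Pass 3: Select minimum 11 at index 3, swap -> [-2, 1, 11, 21, 22]


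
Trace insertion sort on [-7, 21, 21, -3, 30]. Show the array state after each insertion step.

First element -7 is already 'sorted'
Insert 21: shifted 0 elements -> [-7, 21, 21, -3, 30]
Insert 21: shifted 0 elements -> [-7, 21, 21, -3, 30]
Insert -3: shifted 2 elements -> [-7, -3, 21, 21, 30]
Insert 30: shifted 0 elements -> [-7, -3, 21, 21, 30]


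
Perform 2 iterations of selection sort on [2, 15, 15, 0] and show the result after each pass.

Pass 1: Select minimum 0 at index 3, swap -> [0, 15, 15, 2]
Pass 2: Select minimum 2 at index 3, swap -> [0, 2, 15, 15]


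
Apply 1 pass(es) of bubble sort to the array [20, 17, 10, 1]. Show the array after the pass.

After pass 1: [17, 10, 1, 20] (3 swaps)
Total swaps: 3


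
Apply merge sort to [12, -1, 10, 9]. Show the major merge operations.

Divide and conquer:
  Merge [12] + [-1] -> [-1, 12]
  Merge [10] + [9] -> [9, 10]
  Merge [-1, 12] + [9, 10] -> [-1, 9, 10, 12]


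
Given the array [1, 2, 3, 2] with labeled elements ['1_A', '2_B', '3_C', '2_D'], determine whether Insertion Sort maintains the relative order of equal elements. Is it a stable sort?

Trace Insertion Sort on the labeled array (the key is the number; the letter only tracks identity):
  Insert 2_B at index 1: [1_A, 2_B, 3_C, 2_D]
  Insert 3_C at index 2: [1_A, 2_B, 3_C, 2_D]
  Insert 2_D at index 2: [1_A, 2_B, 2_D, 3_C]
Final order: [1_A, 2_B, 2_D, 3_C]
Equal keys:
  value 2: originally 2_B, 2_D; after sorting 2_B, 2_D -> order preserved
All equal keys kept their original relative order. Insertion Sort is stable: elements are shifted only while they are strictly greater than the key, so a key is inserted after any equal elements already placed.
Answer: Stable


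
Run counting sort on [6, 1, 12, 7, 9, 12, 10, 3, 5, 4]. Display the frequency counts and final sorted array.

Count array: [0, 1, 0, 1, 1, 1, 1, 1, 0, 1, 1, 0, 2]
(count[i] = number of elements equal to i)
Cumulative count: [0, 1, 1, 2, 3, 4, 5, 6, 6, 7, 8, 8, 10]
Sorted: [1, 3, 4, 5, 6, 7, 9, 10, 12, 12]


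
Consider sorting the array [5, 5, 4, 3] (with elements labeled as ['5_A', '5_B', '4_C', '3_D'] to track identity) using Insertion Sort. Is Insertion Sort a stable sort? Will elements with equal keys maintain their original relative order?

Trace Insertion Sort on the labeled array (the key is the number; the letter only tracks identity):
  Insert 5_B at index 1: [5_A, 5_B, 4_C, 3_D]
  Insert 4_C at index 0: [4_C, 5_A, 5_B, 3_D]
  Insert 3_D at index 0: [3_D, 4_C, 5_A, 5_B]
Final order: [3_D, 4_C, 5_A, 5_B]
Equal keys:
  value 5: originally 5_A, 5_B; after sorting 5_A, 5_B -> order preserved
All equal keys kept their original relative order. Insertion Sort is stable: elements are shifted only while they are strictly greater than the key, so a key is inserted after any equal elements already placed.
Answer: Stable


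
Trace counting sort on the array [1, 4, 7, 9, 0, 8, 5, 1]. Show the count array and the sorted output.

Count array: [1, 2, 0, 0, 1, 1, 0, 1, 1, 1]
(count[i] = number of elements equal to i)
Cumulative count: [1, 3, 3, 3, 4, 5, 5, 6, 7, 8]
Sorted: [0, 1, 1, 4, 5, 7, 8, 9]


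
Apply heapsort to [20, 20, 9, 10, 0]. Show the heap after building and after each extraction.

Build heap: [20, 20, 9, 10, 0]
Extract 20: [20, 10, 9, 0, 20]
Extract 20: [10, 0, 9, 20, 20]
Extract 10: [9, 0, 10, 20, 20]
Extract 9: [0, 9, 10, 20, 20]


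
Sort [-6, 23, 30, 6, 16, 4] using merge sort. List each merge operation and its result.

Divide and conquer:
  Merge [23] + [30] -> [23, 30]
  Merge [-6] + [23, 30] -> [-6, 23, 30]
  Merge [16] + [4] -> [4, 16]
  Merge [6] + [4, 16] -> [4, 6, 16]
  Merge [-6, 23, 30] + [4, 6, 16] -> [-6, 4, 6, 16, 23, 30]


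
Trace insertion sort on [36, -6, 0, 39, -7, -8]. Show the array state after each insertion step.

First element 36 is already 'sorted'
Insert -6: shifted 1 elements -> [-6, 36, 0, 39, -7, -8]
Insert 0: shifted 1 elements -> [-6, 0, 36, 39, -7, -8]
Insert 39: shifted 0 elements -> [-6, 0, 36, 39, -7, -8]
Insert -7: shifted 4 elements -> [-7, -6, 0, 36, 39, -8]
Insert -8: shifted 5 elements -> [-8, -7, -6, 0, 36, 39]


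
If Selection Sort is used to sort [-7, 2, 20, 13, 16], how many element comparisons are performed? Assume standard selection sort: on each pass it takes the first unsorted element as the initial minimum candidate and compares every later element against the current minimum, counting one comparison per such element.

Pass 1: scan indices 1..4 for the minimum = 4 comparison(s); min is -7, place at index 0 -> [-7, 2, 20, 13, 16]
Pass 2: scan indices 2..4 for the minimum = 3 comparison(s); min is 2, place at index 1 -> [-7, 2, 20, 13, 16]
Pass 3: scan indices 3..4 for the minimum = 2 comparison(s); min is 13, place at index 2 -> [-7, 2, 13, 20, 16]
Pass 4: scan indices 4..4 for the minimum = 1 comparison(s); min is 16, place at index 3 -> [-7, 2, 13, 16, 20]
Selection sort always scans the whole unsorted suffix, so the count is (n-1) + (n-2) + ... + 1 = n(n-1)/2 = 5*4/2 = 10 regardless of the input order.
Total comparisons: 4 + 3 + 2 + 1 = 10


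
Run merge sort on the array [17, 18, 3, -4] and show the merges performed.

Divide and conquer:
  Merge [17] + [18] -> [17, 18]
  Merge [3] + [-4] -> [-4, 3]
  Merge [17, 18] + [-4, 3] -> [-4, 3, 17, 18]


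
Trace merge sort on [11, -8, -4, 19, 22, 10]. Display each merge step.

Divide and conquer:
  Merge [-8] + [-4] -> [-8, -4]
  Merge [11] + [-8, -4] -> [-8, -4, 11]
  Merge [22] + [10] -> [10, 22]
  Merge [19] + [10, 22] -> [10, 19, 22]
  Merge [-8, -4, 11] + [10, 19, 22] -> [-8, -4, 10, 11, 19, 22]


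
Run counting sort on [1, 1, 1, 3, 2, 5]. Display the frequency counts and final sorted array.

Count array: [0, 3, 1, 1, 0, 1]
(count[i] = number of elements equal to i)
Cumulative count: [0, 3, 4, 5, 5, 6]
Sorted: [1, 1, 1, 2, 3, 5]


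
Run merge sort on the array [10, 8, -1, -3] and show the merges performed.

Divide and conquer:
  Merge [10] + [8] -> [8, 10]
  Merge [-1] + [-3] -> [-3, -1]
  Merge [8, 10] + [-3, -1] -> [-3, -1, 8, 10]


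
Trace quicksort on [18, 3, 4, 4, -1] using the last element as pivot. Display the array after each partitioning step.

Partition 1: pivot=-1 at index 0 -> [-1, 3, 4, 4, 18]
Partition 2: pivot=18 at index 4 -> [-1, 3, 4, 4, 18]
Partition 3: pivot=4 at index 3 -> [-1, 3, 4, 4, 18]
Partition 4: pivot=4 at index 2 -> [-1, 3, 4, 4, 18]


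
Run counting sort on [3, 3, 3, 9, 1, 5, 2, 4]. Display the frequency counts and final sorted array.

Count array: [0, 1, 1, 3, 1, 1, 0, 0, 0, 1]
(count[i] = number of elements equal to i)
Cumulative count: [0, 1, 2, 5, 6, 7, 7, 7, 7, 8]
Sorted: [1, 2, 3, 3, 3, 4, 5, 9]


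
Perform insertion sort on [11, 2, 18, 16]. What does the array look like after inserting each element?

First element 11 is already 'sorted'
Insert 2: shifted 1 elements -> [2, 11, 18, 16]
Insert 18: shifted 0 elements -> [2, 11, 18, 16]
Insert 16: shifted 1 elements -> [2, 11, 16, 18]


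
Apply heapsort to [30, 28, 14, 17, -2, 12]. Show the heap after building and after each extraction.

Build heap: [30, 28, 14, 17, -2, 12]
Extract 30: [28, 17, 14, 12, -2, 30]
Extract 28: [17, 12, 14, -2, 28, 30]
Extract 17: [14, 12, -2, 17, 28, 30]
Extract 14: [12, -2, 14, 17, 28, 30]
Extract 12: [-2, 12, 14, 17, 28, 30]


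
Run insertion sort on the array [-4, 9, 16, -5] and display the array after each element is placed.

First element -4 is already 'sorted'
Insert 9: shifted 0 elements -> [-4, 9, 16, -5]
Insert 16: shifted 0 elements -> [-4, 9, 16, -5]
Insert -5: shifted 3 elements -> [-5, -4, 9, 16]


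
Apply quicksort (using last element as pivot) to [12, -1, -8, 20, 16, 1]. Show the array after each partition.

Partition 1: pivot=1 at index 2 -> [-1, -8, 1, 20, 16, 12]
Partition 2: pivot=-8 at index 0 -> [-8, -1, 1, 20, 16, 12]
Partition 3: pivot=12 at index 3 -> [-8, -1, 1, 12, 16, 20]
Partition 4: pivot=20 at index 5 -> [-8, -1, 1, 12, 16, 20]


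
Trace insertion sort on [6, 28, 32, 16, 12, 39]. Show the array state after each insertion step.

First element 6 is already 'sorted'
Insert 28: shifted 0 elements -> [6, 28, 32, 16, 12, 39]
Insert 32: shifted 0 elements -> [6, 28, 32, 16, 12, 39]
Insert 16: shifted 2 elements -> [6, 16, 28, 32, 12, 39]
Insert 12: shifted 3 elements -> [6, 12, 16, 28, 32, 39]
Insert 39: shifted 0 elements -> [6, 12, 16, 28, 32, 39]


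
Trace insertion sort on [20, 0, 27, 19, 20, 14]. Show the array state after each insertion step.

First element 20 is already 'sorted'
Insert 0: shifted 1 elements -> [0, 20, 27, 19, 20, 14]
Insert 27: shifted 0 elements -> [0, 20, 27, 19, 20, 14]
Insert 19: shifted 2 elements -> [0, 19, 20, 27, 20, 14]
Insert 20: shifted 1 elements -> [0, 19, 20, 20, 27, 14]
Insert 14: shifted 4 elements -> [0, 14, 19, 20, 20, 27]


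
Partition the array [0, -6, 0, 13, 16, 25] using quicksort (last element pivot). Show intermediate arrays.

Partition 1: pivot=25 at index 5 -> [0, -6, 0, 13, 16, 25]
Partition 2: pivot=16 at index 4 -> [0, -6, 0, 13, 16, 25]
Partition 3: pivot=13 at index 3 -> [0, -6, 0, 13, 16, 25]
Partition 4: pivot=0 at index 2 -> [0, -6, 0, 13, 16, 25]
Partition 5: pivot=-6 at index 0 -> [-6, 0, 0, 13, 16, 25]


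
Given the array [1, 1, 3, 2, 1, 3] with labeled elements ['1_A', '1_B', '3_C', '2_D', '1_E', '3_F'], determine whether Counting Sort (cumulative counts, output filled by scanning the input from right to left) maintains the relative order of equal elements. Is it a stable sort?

Trace Counting Sort on the labeled array (the key is the number; the letter only tracks identity):
  Counts for values 0..3: [0, 3, 1, 2]
  Cumulative counts: [0, 3, 4, 6]
  Scan right to left: place 3_F at output index 5
  Scan right to left: place 1_E at output index 2
  Scan right to left: place 2_D at output index 3
  Scan right to left: place 3_C at output index 4
  Scan right to left: place 1_B at output index 1
  Scan right to left: place 1_A at output index 0
  Output: [1_A, 1_B, 1_E, 2_D, 3_C, 3_F]
Equal keys:
  value 1: originally 1_A, 1_B, 1_E; after sorting 1_A, 1_B, 1_E -> order preserved
  value 3: originally 3_C, 3_F; after sorting 3_C, 3_F -> order preserved
All equal keys kept their original relative order. Counting Sort is stable: scanning the input right to left with decreasing cumulative counts places later duplicates at later output positions.
Answer: Stable


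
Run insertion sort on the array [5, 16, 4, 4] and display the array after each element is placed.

First element 5 is already 'sorted'
Insert 16: shifted 0 elements -> [5, 16, 4, 4]
Insert 4: shifted 2 elements -> [4, 5, 16, 4]
Insert 4: shifted 2 elements -> [4, 4, 5, 16]
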